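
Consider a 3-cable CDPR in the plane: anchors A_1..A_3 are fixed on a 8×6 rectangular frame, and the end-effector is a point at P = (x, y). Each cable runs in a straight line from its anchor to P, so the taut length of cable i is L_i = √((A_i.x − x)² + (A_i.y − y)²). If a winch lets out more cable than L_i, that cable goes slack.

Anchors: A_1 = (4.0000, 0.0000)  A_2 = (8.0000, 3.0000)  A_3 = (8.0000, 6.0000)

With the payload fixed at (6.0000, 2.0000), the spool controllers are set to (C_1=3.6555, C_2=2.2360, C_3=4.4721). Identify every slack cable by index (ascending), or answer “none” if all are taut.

i=1: geometric 2.8284 vs commanded 3.6555 ⇒ slack
i=2: geometric 2.2361 vs commanded 2.2360 ⇒ taut
i=3: geometric 4.4721 vs commanded 4.4721 ⇒ taut

1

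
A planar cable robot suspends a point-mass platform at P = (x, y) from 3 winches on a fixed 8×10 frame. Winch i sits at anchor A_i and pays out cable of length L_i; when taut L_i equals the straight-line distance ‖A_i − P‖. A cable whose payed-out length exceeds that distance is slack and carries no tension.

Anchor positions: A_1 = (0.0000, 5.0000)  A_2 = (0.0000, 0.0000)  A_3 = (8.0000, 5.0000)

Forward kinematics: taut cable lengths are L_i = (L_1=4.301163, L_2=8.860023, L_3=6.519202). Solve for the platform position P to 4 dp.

circle eqns → linear via eq_j − eq_1; set c_j = A_j·A_j − L_j²
c_1 = 0.0000+25.0000−18.5000 = 6.5000
0.0000·x + 10.0000·y = c_1−c_2 = 85.0000
-16.0000·x + 0.0000·y = c_1−c_3 = -40.0000
solve first two rows → x=2.5000, y=8.5000

(2.5000, 8.5000)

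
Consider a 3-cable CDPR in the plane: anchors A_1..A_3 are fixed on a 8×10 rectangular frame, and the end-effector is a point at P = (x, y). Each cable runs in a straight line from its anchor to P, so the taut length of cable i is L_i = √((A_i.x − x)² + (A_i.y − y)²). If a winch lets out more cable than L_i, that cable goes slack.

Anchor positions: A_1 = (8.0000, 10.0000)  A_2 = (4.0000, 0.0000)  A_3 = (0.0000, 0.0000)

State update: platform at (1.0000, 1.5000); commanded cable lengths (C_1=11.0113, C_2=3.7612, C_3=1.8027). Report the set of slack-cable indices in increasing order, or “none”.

i=1: geometric 11.0114 vs commanded 11.0113 ⇒ taut
i=2: geometric 3.3541 vs commanded 3.7612 ⇒ slack
i=3: geometric 1.8028 vs commanded 1.8027 ⇒ taut

2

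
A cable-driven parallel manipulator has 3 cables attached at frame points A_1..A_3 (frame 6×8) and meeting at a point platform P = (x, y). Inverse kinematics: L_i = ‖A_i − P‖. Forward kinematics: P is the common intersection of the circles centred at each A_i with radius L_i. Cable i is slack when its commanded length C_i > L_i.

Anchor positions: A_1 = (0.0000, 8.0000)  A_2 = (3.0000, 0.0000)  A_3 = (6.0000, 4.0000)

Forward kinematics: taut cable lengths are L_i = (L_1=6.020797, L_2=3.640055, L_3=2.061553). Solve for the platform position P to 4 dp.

(4.0000, 3.5000)

each cable: (A_i−P)·(A_i−P) = L_i²; let c_i = ‖A_i‖²−L_i²
c_1 = 0.0000+64.0000−36.2500 = 27.7500
row 1: -6.0000x + 16.0000y = 32.0000  (c_2=-4.2500)
row 2: -12.0000x + 8.0000y = -20.0000  (c_3=47.7500)
Cramer on rows 1–2 → x = 4.0000, y = 3.5000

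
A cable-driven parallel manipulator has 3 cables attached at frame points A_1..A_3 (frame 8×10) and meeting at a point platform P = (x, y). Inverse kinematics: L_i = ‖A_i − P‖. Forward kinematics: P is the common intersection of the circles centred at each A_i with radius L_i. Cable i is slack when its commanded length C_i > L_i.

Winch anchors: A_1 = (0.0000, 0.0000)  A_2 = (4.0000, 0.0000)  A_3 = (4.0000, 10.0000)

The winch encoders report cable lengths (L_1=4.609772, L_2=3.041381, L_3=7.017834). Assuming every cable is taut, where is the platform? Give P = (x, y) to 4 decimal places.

circle eqns → linear via eq_j − eq_1; set q_j = A_j·A_j − L_j²
q_1 = 0.0000+0.0000−21.2500 = -21.2500
-8.0000·x + 0.0000·y = q_1−q_2 = -28.0000
-8.0000·x − 20.0000·y = q_1−q_3 = -88.0000
solve first two rows → x=3.5000, y=3.0000

(3.5000, 3.0000)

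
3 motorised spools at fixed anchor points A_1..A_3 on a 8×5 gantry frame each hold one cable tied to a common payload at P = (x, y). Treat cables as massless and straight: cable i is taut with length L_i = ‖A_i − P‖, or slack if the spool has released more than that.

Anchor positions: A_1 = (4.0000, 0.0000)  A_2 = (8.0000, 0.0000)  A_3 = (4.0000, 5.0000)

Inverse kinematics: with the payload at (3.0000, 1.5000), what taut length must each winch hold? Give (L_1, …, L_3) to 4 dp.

(1.8028, 5.2202, 3.6401)

L_1: Δ = A_1−P = (1.0000, -1.5000) → ‖Δ‖ = √3.2500 = 1.8028
L_2: Δ = A_2−P = (5.0000, -1.5000) → ‖Δ‖ = √27.2500 = 5.2202
L_3: Δ = A_3−P = (1.0000, 3.5000) → ‖Δ‖ = √13.2500 = 3.6401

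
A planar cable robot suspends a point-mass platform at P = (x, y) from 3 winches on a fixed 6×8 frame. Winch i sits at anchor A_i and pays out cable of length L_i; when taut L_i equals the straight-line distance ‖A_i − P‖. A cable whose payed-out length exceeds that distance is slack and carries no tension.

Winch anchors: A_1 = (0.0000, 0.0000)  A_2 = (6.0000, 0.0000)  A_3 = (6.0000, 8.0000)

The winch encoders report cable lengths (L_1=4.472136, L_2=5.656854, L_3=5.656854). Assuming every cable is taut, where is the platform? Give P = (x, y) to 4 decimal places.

expand ‖A_i−P‖²=L_i² and subtract eq 1 (k_i ≔ ‖A_i‖²−L_i²)
k_1 = 0.0000+0.0000−20.0000 = -20.0000
eq1−eq2 → [-12.0000  0.0000]·P = -24.0000
eq1−eq3 → [-12.0000  -16.0000]·P = -88.0000
2×2 solve → P = (2.0000, 4.0000)

(2.0000, 4.0000)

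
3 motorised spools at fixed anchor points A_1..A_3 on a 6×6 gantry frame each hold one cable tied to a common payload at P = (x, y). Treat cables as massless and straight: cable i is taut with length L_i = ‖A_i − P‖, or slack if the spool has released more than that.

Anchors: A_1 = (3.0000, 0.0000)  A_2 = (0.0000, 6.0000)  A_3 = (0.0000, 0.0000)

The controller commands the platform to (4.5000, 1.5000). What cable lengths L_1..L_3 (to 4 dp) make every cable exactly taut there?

(2.1213, 6.3640, 4.7434)

L_1 = √((3.0000−4.5000)² + (0.0000−1.5000)²) = 2.1213
L_2 = √((0.0000−4.5000)² + (6.0000−1.5000)²) = 6.3640
L_3 = √((0.0000−4.5000)² + (0.0000−1.5000)²) = 4.7434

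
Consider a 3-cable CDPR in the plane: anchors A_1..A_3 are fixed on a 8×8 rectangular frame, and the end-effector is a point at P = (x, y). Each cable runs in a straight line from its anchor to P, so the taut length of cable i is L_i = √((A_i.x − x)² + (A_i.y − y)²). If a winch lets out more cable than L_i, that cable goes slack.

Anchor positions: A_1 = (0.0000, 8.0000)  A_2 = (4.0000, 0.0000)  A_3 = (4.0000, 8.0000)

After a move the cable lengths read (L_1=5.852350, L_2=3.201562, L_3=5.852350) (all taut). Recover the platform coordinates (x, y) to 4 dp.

(2.0000, 2.5000)

circle eqns → linear via eq_j − eq_1; set k_j = A_j·A_j − L_j²
k_1 = 0.0000+64.0000−34.2500 = 29.7500
-8.0000·x + 16.0000·y = k_1−k_2 = 24.0000
-8.0000·x + 0.0000·y = k_1−k_3 = -16.0000
solve first two rows → x=2.0000, y=2.5000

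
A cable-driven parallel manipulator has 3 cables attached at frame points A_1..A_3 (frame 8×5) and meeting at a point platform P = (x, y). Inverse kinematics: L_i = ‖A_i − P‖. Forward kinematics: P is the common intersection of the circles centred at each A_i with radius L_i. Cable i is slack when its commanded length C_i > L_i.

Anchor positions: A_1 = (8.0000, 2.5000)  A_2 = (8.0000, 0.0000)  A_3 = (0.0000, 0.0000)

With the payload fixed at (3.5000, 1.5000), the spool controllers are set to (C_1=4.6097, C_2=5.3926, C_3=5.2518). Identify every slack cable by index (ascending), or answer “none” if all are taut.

2, 3

cable 1: √((4.5000)²+(1.0000)²)=4.6098, C_1=4.6097: taut
cable 2: √((4.5000)²+(-1.5000)²)=4.7434, C_2=5.3926: slack
cable 3: √((-3.5000)²+(-1.5000)²)=3.8079, C_3=5.2518: slack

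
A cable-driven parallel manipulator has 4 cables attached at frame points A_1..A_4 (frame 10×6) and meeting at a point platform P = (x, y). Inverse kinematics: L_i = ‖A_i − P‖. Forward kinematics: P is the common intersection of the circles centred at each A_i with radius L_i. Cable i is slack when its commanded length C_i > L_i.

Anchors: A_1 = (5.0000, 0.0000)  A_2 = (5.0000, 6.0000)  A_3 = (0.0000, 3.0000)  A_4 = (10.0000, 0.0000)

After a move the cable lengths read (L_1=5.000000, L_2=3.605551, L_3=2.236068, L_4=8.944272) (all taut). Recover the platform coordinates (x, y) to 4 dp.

(2.0000, 4.0000)

each cable: (A_i−P)·(A_i−P) = L_i²; let q_i = ‖A_i‖²−L_i²
q_1 = 25.0000+0.0000−25.0000 = 0.0000
row 1: 0.0000x − 12.0000y = -48.0000  (q_2=48.0000)
row 2: 10.0000x − 6.0000y = -4.0000  (q_3=4.0000)
row 3: -10.0000x + 0.0000y = -20.0000  (q_4=20.0000)
Cramer on rows 1–2 → x = 2.0000, y = 4.0000
check cable 4: ‖A_4−P‖² = 80.0000 ≈ L_4² = 80.0000 ✓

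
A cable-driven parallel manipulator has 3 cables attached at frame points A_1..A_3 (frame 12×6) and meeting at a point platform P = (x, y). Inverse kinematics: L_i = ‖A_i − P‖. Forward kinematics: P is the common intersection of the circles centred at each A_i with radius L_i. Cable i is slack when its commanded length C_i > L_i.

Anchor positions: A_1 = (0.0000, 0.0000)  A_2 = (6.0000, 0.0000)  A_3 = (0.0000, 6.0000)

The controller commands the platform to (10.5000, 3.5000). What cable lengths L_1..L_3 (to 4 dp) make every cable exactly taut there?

(11.0680, 5.7009, 10.7935)

L_1 = √((0.0000−10.5000)² + (0.0000−3.5000)²) = 11.0680
L_2 = √((6.0000−10.5000)² + (0.0000−3.5000)²) = 5.7009
L_3 = √((0.0000−10.5000)² + (6.0000−3.5000)²) = 10.7935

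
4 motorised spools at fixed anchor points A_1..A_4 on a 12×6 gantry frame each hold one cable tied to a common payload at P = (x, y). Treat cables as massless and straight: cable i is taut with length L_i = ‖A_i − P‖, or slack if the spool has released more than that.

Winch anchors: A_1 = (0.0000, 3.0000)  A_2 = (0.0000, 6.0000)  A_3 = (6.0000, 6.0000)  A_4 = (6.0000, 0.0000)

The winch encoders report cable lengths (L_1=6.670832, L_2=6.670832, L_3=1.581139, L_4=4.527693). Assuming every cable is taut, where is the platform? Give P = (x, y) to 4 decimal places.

(6.5000, 4.5000)

circle eqns → linear via eq_j − eq_1; set k_j = A_j·A_j − L_j²
k_1 = 0.0000+9.0000−44.5000 = -35.5000
0.0000·x − 6.0000·y = k_1−k_2 = -27.0000
-12.0000·x − 6.0000·y = k_1−k_3 = -105.0000
-12.0000·x + 6.0000·y = k_1−k_4 = -51.0000
solve first two rows → x=6.5000, y=4.5000
check cable 4: ‖A_4−P‖² = 20.5000 ≈ L_4² = 20.5000 ✓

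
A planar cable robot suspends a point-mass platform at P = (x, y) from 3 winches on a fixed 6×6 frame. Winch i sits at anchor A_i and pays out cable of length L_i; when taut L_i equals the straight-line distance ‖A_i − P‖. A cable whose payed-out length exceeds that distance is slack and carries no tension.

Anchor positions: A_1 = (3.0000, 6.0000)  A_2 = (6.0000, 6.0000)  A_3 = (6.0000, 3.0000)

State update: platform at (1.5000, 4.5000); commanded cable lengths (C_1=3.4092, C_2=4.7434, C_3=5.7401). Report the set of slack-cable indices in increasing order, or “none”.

cable 1: L_1 = ‖A_1−P‖ = 2.1213;  C_1 = 3.4092 → slack
cable 2: L_2 = ‖A_2−P‖ = 4.7434;  C_2 = 4.7434 → taut
cable 3: L_3 = ‖A_3−P‖ = 4.7434;  C_3 = 5.7401 → slack

1, 3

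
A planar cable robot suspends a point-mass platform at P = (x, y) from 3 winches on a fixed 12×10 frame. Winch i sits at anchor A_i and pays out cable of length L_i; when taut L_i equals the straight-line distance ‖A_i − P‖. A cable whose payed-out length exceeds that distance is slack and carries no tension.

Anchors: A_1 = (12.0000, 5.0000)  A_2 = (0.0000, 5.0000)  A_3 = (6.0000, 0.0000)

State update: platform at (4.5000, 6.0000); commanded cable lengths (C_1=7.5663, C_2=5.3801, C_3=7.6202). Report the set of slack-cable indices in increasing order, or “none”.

2, 3

i=1: geometric 7.5664 vs commanded 7.5663 ⇒ taut
i=2: geometric 4.6098 vs commanded 5.3801 ⇒ slack
i=3: geometric 6.1847 vs commanded 7.6202 ⇒ slack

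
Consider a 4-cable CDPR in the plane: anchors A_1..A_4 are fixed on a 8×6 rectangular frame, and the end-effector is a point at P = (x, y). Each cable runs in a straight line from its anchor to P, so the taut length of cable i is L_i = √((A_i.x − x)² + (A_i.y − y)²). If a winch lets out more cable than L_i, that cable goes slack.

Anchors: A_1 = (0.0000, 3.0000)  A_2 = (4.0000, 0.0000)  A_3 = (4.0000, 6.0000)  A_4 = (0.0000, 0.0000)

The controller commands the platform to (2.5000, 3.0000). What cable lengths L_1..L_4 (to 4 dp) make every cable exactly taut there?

L_1 = √((0.0000−2.5000)² + (3.0000−3.0000)²) = 2.5000
L_2 = √((4.0000−2.5000)² + (0.0000−3.0000)²) = 3.3541
L_3 = √((4.0000−2.5000)² + (6.0000−3.0000)²) = 3.3541
L_4 = √((0.0000−2.5000)² + (0.0000−3.0000)²) = 3.9051

(2.5000, 3.3541, 3.3541, 3.9051)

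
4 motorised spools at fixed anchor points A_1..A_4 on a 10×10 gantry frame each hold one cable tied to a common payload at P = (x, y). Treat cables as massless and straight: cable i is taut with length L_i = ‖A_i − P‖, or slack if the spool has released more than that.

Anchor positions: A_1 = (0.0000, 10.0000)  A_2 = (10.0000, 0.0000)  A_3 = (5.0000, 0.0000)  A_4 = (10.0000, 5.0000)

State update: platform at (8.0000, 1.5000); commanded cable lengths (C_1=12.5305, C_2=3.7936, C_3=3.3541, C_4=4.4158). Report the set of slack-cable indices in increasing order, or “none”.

cable 1: L_1 = ‖A_1−P‖ = 11.6726;  C_1 = 12.5305 → slack
cable 2: L_2 = ‖A_2−P‖ = 2.5000;  C_2 = 3.7936 → slack
cable 3: L_3 = ‖A_3−P‖ = 3.3541;  C_3 = 3.3541 → taut
cable 4: L_4 = ‖A_4−P‖ = 4.0311;  C_4 = 4.4158 → slack

1, 2, 4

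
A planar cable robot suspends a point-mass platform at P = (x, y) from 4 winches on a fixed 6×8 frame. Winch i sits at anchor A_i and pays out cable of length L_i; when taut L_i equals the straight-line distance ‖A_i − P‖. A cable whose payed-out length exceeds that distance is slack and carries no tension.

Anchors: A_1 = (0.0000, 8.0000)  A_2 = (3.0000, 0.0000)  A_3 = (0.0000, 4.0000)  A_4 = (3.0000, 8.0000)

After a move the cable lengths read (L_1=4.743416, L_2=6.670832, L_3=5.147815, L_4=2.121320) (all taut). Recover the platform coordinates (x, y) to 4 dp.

expand ‖A_i−P‖²=L_i² and subtract eq 1 (k_i ≔ ‖A_i‖²−L_i²)
k_1 = 0.0000+64.0000−22.5000 = 41.5000
eq1−eq2 → [-6.0000  16.0000]·P = 77.0000
eq1−eq3 → [0.0000  8.0000]·P = 52.0000
eq1−eq4 → [-6.0000  0.0000]·P = -27.0000
2×2 solve → P = (4.5000, 6.5000)
check cable 4: ‖A_4−P‖² = 4.5000 ≈ L_4² = 4.5000 ✓

(4.5000, 6.5000)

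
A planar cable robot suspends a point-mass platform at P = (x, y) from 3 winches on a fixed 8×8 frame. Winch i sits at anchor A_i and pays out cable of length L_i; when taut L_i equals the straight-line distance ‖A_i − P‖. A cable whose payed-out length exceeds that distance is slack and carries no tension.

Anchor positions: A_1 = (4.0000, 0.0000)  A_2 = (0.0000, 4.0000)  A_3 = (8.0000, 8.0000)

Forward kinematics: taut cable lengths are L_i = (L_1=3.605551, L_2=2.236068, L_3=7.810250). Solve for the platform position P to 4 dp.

(2.0000, 3.0000)

circle eqns → linear via eq_j − eq_1; set k_j = A_j·A_j − L_j²
k_1 = 16.0000+0.0000−13.0000 = 3.0000
8.0000·x − 8.0000·y = k_1−k_2 = -8.0000
-8.0000·x − 16.0000·y = k_1−k_3 = -64.0000
solve first two rows → x=2.0000, y=3.0000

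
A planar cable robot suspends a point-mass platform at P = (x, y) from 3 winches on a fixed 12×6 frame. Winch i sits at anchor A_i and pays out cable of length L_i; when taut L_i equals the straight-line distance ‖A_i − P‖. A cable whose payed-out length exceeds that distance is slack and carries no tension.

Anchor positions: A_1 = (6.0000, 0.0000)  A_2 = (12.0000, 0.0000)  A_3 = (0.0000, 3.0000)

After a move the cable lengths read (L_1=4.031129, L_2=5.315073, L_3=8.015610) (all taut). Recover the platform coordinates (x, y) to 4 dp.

circle eqns → linear via eq_j − eq_1; set k_j = A_j·A_j − L_j²
k_1 = 36.0000+0.0000−16.2500 = 19.7500
-12.0000·x + 0.0000·y = k_1−k_2 = -96.0000
12.0000·x − 6.0000·y = k_1−k_3 = 75.0000
solve first two rows → x=8.0000, y=3.5000

(8.0000, 3.5000)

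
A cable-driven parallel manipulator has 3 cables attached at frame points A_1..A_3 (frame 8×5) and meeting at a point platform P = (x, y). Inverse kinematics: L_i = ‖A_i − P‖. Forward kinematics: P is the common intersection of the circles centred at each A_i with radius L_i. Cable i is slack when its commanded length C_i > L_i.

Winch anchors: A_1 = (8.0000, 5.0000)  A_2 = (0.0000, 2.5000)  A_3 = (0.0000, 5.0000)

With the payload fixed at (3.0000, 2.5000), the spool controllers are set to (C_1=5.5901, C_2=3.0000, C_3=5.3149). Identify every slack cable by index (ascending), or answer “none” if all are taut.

i=1: geometric 5.5902 vs commanded 5.5901 ⇒ taut
i=2: geometric 3.0000 vs commanded 3.0000 ⇒ taut
i=3: geometric 3.9051 vs commanded 5.3149 ⇒ slack

3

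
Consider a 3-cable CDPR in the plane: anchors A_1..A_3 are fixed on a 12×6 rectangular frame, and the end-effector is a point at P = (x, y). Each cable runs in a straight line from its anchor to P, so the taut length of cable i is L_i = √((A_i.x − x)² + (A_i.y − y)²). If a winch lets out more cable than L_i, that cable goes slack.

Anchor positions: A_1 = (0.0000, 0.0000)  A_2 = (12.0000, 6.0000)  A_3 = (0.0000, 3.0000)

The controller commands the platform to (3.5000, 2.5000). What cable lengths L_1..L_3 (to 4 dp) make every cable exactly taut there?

L_1: Δ = A_1−P = (-3.5000, -2.5000) → ‖Δ‖ = √18.5000 = 4.3012
L_2: Δ = A_2−P = (8.5000, 3.5000) → ‖Δ‖ = √84.5000 = 9.1924
L_3: Δ = A_3−P = (-3.5000, 0.5000) → ‖Δ‖ = √12.5000 = 3.5355

(4.3012, 9.1924, 3.5355)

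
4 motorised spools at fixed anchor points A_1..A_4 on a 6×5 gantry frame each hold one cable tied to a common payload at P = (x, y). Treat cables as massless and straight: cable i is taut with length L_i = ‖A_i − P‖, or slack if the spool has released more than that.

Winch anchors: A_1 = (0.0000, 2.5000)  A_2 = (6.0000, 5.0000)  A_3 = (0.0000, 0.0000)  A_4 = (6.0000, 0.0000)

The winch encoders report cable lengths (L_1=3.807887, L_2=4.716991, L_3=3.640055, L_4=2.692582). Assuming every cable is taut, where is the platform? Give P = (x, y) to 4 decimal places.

expand ‖A_i−P‖²=L_i² and subtract eq 1 (c_i ≔ ‖A_i‖²−L_i²)
c_1 = 0.0000+6.2500−14.5000 = -8.2500
eq1−eq2 → [-12.0000  -5.0000]·P = -47.0000
eq1−eq3 → [0.0000  5.0000]·P = 5.0000
eq1−eq4 → [-12.0000  5.0000]·P = -37.0000
2×2 solve → P = (3.5000, 1.0000)
check cable 4: ‖A_4−P‖² = 7.2500 ≈ L_4² = 7.2500 ✓

(3.5000, 1.0000)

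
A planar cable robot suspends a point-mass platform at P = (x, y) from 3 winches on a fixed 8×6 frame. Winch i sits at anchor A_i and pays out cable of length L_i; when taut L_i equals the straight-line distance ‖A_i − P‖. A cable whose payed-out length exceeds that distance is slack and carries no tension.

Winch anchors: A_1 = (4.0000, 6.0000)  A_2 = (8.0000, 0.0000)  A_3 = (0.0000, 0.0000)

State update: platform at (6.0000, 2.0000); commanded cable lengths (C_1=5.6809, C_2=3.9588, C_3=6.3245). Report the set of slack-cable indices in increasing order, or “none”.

1, 2

i=1: geometric 4.4721 vs commanded 5.6809 ⇒ slack
i=2: geometric 2.8284 vs commanded 3.9588 ⇒ slack
i=3: geometric 6.3246 vs commanded 6.3245 ⇒ taut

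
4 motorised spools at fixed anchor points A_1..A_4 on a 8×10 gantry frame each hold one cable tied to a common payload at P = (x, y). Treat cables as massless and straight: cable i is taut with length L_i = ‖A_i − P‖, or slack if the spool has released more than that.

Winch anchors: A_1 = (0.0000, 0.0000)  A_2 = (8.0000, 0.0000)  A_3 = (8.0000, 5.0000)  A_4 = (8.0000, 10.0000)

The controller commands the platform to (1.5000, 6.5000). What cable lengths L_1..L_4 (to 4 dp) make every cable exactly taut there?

L_1: Δ = A_1−P = (-1.5000, -6.5000) → ‖Δ‖ = √44.5000 = 6.6708
L_2: Δ = A_2−P = (6.5000, -6.5000) → ‖Δ‖ = √84.5000 = 9.1924
L_3: Δ = A_3−P = (6.5000, -1.5000) → ‖Δ‖ = √44.5000 = 6.6708
L_4: Δ = A_4−P = (6.5000, 3.5000) → ‖Δ‖ = √54.5000 = 7.3824

(6.6708, 9.1924, 6.6708, 7.3824)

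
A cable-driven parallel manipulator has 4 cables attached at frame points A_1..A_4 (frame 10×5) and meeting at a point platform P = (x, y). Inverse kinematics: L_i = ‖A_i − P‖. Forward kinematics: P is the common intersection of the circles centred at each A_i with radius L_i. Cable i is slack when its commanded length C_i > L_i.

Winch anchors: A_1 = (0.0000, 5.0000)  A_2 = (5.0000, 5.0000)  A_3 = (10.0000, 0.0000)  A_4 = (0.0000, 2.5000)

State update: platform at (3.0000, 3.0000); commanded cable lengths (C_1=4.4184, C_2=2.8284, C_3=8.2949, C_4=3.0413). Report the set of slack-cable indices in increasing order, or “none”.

cable 1: √((-3.0000)²+(2.0000)²)=3.6056, C_1=4.4184: slack
cable 2: √((2.0000)²+(2.0000)²)=2.8284, C_2=2.8284: taut
cable 3: √((7.0000)²+(-3.0000)²)=7.6158, C_3=8.2949: slack
cable 4: √((-3.0000)²+(-0.5000)²)=3.0414, C_4=3.0413: taut

1, 3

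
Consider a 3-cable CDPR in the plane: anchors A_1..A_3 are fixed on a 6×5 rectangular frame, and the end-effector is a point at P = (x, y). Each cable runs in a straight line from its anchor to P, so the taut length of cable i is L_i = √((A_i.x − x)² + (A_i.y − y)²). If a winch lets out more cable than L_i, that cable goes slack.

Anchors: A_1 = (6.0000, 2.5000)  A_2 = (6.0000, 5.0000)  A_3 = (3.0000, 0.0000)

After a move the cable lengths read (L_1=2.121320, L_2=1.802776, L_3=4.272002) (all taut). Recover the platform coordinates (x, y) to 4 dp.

(4.5000, 4.0000)

each cable: (A_i−P)·(A_i−P) = L_i²; let c_i = ‖A_i‖²−L_i²
c_1 = 36.0000+6.2500−4.5000 = 37.7500
row 1: 0.0000x − 5.0000y = -20.0000  (c_2=57.7500)
row 2: 6.0000x + 5.0000y = 47.0000  (c_3=-9.2500)
Cramer on rows 1–2 → x = 4.5000, y = 4.0000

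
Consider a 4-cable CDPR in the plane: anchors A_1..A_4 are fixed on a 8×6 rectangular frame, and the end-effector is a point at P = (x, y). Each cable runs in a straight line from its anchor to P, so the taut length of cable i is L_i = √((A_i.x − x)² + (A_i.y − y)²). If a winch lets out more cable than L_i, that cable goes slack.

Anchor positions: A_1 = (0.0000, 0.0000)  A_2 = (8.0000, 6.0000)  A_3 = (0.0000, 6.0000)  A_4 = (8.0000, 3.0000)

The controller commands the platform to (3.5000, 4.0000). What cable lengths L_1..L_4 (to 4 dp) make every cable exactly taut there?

L_1 = √((0.0000−3.5000)² + (0.0000−4.0000)²) = 5.3151
L_2 = √((8.0000−3.5000)² + (6.0000−4.0000)²) = 4.9244
L_3 = √((0.0000−3.5000)² + (6.0000−4.0000)²) = 4.0311
L_4 = √((8.0000−3.5000)² + (3.0000−4.0000)²) = 4.6098

(5.3151, 4.9244, 4.0311, 4.6098)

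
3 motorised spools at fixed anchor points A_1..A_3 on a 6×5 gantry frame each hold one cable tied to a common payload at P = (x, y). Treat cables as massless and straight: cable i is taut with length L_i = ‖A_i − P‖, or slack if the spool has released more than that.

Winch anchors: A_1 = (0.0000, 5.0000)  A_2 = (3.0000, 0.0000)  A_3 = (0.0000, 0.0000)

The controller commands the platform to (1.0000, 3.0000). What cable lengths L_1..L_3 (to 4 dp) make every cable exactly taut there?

(2.2361, 3.6056, 3.1623)

L_1: Δ = A_1−P = (-1.0000, 2.0000) → ‖Δ‖ = √5.0000 = 2.2361
L_2: Δ = A_2−P = (2.0000, -3.0000) → ‖Δ‖ = √13.0000 = 3.6056
L_3: Δ = A_3−P = (-1.0000, -3.0000) → ‖Δ‖ = √10.0000 = 3.1623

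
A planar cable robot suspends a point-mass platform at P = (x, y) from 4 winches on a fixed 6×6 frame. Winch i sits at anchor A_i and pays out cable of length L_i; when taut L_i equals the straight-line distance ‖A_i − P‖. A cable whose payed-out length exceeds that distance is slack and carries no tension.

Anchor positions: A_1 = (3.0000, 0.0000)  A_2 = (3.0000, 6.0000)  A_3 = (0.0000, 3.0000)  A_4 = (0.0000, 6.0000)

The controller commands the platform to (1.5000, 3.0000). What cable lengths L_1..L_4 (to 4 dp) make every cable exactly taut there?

L_1 = √((3.0000−1.5000)² + (0.0000−3.0000)²) = 3.3541
L_2 = √((3.0000−1.5000)² + (6.0000−3.0000)²) = 3.3541
L_3 = √((0.0000−1.5000)² + (3.0000−3.0000)²) = 1.5000
L_4 = √((0.0000−1.5000)² + (6.0000−3.0000)²) = 3.3541

(3.3541, 3.3541, 1.5000, 3.3541)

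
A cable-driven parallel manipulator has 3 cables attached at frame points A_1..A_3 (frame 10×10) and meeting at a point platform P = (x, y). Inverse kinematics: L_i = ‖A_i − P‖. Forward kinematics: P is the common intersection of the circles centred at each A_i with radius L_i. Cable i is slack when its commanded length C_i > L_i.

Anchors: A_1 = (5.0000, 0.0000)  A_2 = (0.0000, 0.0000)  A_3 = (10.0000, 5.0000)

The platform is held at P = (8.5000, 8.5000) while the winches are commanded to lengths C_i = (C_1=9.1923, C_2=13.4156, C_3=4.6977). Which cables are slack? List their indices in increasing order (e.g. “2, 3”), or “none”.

2, 3

cable 1: L_1 = ‖A_1−P‖ = 9.1924;  C_1 = 9.1923 → taut
cable 2: L_2 = ‖A_2−P‖ = 12.0208;  C_2 = 13.4156 → slack
cable 3: L_3 = ‖A_3−P‖ = 3.8079;  C_3 = 4.6977 → slack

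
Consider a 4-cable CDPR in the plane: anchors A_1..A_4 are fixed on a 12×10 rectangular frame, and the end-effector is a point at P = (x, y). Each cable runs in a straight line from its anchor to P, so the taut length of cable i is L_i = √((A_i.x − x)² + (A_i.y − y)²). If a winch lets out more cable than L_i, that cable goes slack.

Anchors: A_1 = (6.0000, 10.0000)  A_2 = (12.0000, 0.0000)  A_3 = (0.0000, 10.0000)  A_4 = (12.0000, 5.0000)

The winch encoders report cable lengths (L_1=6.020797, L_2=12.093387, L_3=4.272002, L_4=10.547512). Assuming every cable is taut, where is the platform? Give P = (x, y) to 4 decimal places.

each cable: (A_i−P)·(A_i−P) = L_i²; let c_i = ‖A_i‖²−L_i²
c_1 = 36.0000+100.0000−36.2500 = 99.7500
row 1: -12.0000x + 20.0000y = 102.0000  (c_2=-2.2500)
row 2: 12.0000x + 0.0000y = 18.0000  (c_3=81.7500)
row 3: -12.0000x + 10.0000y = 42.0000  (c_4=57.7500)
Cramer on rows 1–2 → x = 1.5000, y = 6.0000
check cable 4: ‖A_4−P‖² = 111.2500 ≈ L_4² = 111.2500 ✓

(1.5000, 6.0000)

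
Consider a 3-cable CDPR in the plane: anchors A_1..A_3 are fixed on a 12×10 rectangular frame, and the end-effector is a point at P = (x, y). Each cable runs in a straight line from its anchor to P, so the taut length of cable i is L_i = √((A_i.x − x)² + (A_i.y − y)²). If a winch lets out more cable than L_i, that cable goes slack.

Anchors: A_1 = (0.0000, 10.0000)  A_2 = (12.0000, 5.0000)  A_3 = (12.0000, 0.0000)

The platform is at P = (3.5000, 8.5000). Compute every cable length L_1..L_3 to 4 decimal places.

cable 1: Δx=-3.5000, Δy=1.5000; L_1 = √(Δx²+Δy²) = 3.8079
cable 2: Δx=8.5000, Δy=-3.5000; L_2 = √(Δx²+Δy²) = 9.1924
cable 3: Δx=8.5000, Δy=-8.5000; L_3 = √(Δx²+Δy²) = 12.0208

(3.8079, 9.1924, 12.0208)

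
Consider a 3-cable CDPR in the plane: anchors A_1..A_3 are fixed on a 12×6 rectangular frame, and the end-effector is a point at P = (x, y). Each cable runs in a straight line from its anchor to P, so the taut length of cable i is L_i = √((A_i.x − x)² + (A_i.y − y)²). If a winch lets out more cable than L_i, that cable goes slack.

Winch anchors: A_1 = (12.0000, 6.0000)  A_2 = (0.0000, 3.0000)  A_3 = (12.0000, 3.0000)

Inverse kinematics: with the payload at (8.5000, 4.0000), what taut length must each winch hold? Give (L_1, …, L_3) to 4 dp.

(4.0311, 8.5586, 3.6401)

cable 1: Δx=3.5000, Δy=2.0000; L_1 = √(Δx²+Δy²) = 4.0311
cable 2: Δx=-8.5000, Δy=-1.0000; L_2 = √(Δx²+Δy²) = 8.5586
cable 3: Δx=3.5000, Δy=-1.0000; L_3 = √(Δx²+Δy²) = 3.6401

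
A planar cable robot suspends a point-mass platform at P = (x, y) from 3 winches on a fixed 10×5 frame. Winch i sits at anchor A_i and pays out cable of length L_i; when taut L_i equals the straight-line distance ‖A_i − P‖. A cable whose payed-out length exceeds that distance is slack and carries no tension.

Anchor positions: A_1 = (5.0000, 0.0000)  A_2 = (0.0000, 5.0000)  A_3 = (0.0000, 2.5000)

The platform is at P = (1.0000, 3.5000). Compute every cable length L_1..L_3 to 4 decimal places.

L_1: Δ = A_1−P = (4.0000, -3.5000) → ‖Δ‖ = √28.2500 = 5.3151
L_2: Δ = A_2−P = (-1.0000, 1.5000) → ‖Δ‖ = √3.2500 = 1.8028
L_3: Δ = A_3−P = (-1.0000, -1.0000) → ‖Δ‖ = √2.0000 = 1.4142

(5.3151, 1.8028, 1.4142)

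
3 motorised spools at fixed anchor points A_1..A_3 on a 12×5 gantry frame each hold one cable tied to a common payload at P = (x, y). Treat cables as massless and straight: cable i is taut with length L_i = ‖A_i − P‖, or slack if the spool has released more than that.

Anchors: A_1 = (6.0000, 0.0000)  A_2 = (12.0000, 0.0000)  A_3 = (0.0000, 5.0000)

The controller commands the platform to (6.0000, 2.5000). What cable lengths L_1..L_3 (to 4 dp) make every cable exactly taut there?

(2.5000, 6.5000, 6.5000)

cable 1: Δx=0.0000, Δy=-2.5000; L_1 = √(Δx²+Δy²) = 2.5000
cable 2: Δx=6.0000, Δy=-2.5000; L_2 = √(Δx²+Δy²) = 6.5000
cable 3: Δx=-6.0000, Δy=2.5000; L_3 = √(Δx²+Δy²) = 6.5000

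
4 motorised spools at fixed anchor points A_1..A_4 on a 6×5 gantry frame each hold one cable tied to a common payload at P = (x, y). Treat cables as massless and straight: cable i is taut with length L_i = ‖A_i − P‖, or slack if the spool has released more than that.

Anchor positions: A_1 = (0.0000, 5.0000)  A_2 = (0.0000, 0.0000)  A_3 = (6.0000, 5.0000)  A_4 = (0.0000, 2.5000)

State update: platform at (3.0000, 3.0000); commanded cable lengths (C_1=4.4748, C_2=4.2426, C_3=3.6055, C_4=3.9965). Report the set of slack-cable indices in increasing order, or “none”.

1, 4

i=1: geometric 3.6056 vs commanded 4.4748 ⇒ slack
i=2: geometric 4.2426 vs commanded 4.2426 ⇒ taut
i=3: geometric 3.6056 vs commanded 3.6055 ⇒ taut
i=4: geometric 3.0414 vs commanded 3.9965 ⇒ slack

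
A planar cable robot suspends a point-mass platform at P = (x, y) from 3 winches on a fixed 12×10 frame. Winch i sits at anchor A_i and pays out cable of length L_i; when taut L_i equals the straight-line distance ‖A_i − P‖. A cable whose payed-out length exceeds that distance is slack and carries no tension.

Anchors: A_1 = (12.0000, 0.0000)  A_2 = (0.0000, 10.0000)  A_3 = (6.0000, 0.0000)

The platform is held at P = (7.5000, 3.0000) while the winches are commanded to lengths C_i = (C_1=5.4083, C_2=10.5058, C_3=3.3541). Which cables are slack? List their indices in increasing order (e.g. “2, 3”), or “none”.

2

cable 1: √((4.5000)²+(-3.0000)²)=5.4083, C_1=5.4083: taut
cable 2: √((-7.5000)²+(7.0000)²)=10.2591, C_2=10.5058: slack
cable 3: √((-1.5000)²+(-3.0000)²)=3.3541, C_3=3.3541: taut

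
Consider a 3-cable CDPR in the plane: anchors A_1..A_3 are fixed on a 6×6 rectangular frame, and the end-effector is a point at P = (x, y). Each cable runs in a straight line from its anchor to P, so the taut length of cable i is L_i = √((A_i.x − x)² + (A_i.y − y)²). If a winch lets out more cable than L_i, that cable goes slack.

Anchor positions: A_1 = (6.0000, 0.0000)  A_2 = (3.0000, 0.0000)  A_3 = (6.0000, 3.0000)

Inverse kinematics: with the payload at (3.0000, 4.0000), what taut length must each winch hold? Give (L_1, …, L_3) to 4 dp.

L_1 = √((6.0000−3.0000)² + (0.0000−4.0000)²) = 5.0000
L_2 = √((3.0000−3.0000)² + (0.0000−4.0000)²) = 4.0000
L_3 = √((6.0000−3.0000)² + (3.0000−4.0000)²) = 3.1623

(5.0000, 4.0000, 3.1623)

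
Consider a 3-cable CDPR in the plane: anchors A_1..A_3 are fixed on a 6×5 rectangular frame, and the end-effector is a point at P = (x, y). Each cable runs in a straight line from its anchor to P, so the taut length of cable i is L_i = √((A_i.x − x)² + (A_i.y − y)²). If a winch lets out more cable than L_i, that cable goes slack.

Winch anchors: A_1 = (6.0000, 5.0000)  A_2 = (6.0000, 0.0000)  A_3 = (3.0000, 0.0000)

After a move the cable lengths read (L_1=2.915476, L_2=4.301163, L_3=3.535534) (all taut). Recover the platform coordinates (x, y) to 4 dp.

(3.5000, 3.5000)

each cable: (A_i−P)·(A_i−P) = L_i²; let q_i = ‖A_i‖²−L_i²
q_1 = 36.0000+25.0000−8.5000 = 52.5000
row 1: 0.0000x + 10.0000y = 35.0000  (q_2=17.5000)
row 2: 6.0000x + 10.0000y = 56.0000  (q_3=-3.5000)
Cramer on rows 1–2 → x = 3.5000, y = 3.5000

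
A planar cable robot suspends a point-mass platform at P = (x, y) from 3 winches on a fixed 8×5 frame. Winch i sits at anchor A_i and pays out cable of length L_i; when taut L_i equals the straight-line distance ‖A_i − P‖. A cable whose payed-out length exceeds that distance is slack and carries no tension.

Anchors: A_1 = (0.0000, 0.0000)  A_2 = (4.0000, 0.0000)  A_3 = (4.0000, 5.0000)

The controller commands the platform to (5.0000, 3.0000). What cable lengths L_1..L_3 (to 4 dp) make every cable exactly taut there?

(5.8310, 3.1623, 2.2361)

cable 1: Δx=-5.0000, Δy=-3.0000; L_1 = √(Δx²+Δy²) = 5.8310
cable 2: Δx=-1.0000, Δy=-3.0000; L_2 = √(Δx²+Δy²) = 3.1623
cable 3: Δx=-1.0000, Δy=2.0000; L_3 = √(Δx²+Δy²) = 2.2361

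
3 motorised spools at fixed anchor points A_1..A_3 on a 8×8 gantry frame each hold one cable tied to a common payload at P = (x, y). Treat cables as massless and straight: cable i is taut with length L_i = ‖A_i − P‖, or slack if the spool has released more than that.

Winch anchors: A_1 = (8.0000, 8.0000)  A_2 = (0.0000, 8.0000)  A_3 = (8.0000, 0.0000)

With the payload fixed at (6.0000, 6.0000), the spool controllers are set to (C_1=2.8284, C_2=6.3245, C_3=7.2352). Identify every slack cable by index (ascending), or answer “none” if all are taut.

3

cable 1: L_1 = ‖A_1−P‖ = 2.8284;  C_1 = 2.8284 → taut
cable 2: L_2 = ‖A_2−P‖ = 6.3246;  C_2 = 6.3245 → taut
cable 3: L_3 = ‖A_3−P‖ = 6.3246;  C_3 = 7.2352 → slack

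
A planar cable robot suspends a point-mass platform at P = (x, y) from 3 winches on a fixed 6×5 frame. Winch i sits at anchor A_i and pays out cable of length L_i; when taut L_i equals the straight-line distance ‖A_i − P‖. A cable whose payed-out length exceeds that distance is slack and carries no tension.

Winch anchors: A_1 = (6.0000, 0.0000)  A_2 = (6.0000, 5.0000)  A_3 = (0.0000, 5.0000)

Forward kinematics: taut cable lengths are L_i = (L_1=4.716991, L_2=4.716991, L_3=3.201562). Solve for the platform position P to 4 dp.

circle eqns → linear via eq_j − eq_1; set k_j = A_j·A_j − L_j²
k_1 = 36.0000+0.0000−22.2500 = 13.7500
0.0000·x − 10.0000·y = k_1−k_2 = -25.0000
12.0000·x − 10.0000·y = k_1−k_3 = -1.0000
solve first two rows → x=2.0000, y=2.5000

(2.0000, 2.5000)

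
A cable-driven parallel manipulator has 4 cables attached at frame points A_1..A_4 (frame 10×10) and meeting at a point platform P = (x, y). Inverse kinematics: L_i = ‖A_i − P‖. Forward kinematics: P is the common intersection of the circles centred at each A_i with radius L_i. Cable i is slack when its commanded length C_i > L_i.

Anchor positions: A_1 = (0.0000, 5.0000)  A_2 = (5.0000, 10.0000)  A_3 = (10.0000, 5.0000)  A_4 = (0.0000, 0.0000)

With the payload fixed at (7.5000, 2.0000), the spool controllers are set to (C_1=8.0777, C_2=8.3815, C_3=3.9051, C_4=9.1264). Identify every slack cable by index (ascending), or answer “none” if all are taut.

cable 1: √((-7.5000)²+(3.0000)²)=8.0777, C_1=8.0777: taut
cable 2: √((-2.5000)²+(8.0000)²)=8.3815, C_2=8.3815: taut
cable 3: √((2.5000)²+(3.0000)²)=3.9051, C_3=3.9051: taut
cable 4: √((-7.5000)²+(-2.0000)²)=7.7621, C_4=9.1264: slack

4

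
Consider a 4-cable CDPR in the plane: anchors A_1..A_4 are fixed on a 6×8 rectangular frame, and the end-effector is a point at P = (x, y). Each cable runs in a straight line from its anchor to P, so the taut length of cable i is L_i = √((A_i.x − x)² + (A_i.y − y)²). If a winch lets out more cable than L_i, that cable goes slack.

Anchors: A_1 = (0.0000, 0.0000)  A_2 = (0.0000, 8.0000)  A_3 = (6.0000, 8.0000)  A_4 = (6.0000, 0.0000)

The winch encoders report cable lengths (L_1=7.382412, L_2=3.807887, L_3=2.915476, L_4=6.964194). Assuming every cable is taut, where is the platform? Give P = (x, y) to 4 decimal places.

circle eqns → linear via eq_j − eq_1; set q_j = A_j·A_j − L_j²
q_1 = 0.0000+0.0000−54.5000 = -54.5000
0.0000·x − 16.0000·y = q_1−q_2 = -104.0000
-12.0000·x − 16.0000·y = q_1−q_3 = -146.0000
-12.0000·x + 0.0000·y = q_1−q_4 = -42.0000
solve first two rows → x=3.5000, y=6.5000
check cable 4: ‖A_4−P‖² = 48.5000 ≈ L_4² = 48.5000 ✓

(3.5000, 6.5000)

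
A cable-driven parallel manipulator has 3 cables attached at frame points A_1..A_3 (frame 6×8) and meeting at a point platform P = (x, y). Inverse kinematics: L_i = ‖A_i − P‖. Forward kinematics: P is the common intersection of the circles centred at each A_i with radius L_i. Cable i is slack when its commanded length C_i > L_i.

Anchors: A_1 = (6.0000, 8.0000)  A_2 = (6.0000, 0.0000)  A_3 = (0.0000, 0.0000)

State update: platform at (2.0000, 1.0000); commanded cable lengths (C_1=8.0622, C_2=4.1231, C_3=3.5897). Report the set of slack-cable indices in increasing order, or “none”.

3

cable 1: √((4.0000)²+(7.0000)²)=8.0623, C_1=8.0622: taut
cable 2: √((4.0000)²+(-1.0000)²)=4.1231, C_2=4.1231: taut
cable 3: √((-2.0000)²+(-1.0000)²)=2.2361, C_3=3.5897: slack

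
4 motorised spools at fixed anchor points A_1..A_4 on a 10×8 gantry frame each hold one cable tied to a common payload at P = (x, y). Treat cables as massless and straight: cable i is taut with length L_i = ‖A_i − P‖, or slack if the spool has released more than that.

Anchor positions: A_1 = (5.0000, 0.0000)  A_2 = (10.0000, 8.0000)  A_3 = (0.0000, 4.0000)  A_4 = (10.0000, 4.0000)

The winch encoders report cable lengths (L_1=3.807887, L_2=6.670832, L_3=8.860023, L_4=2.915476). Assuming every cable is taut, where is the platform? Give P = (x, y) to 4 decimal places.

(8.5000, 1.5000)

expand ‖A_i−P‖²=L_i² and subtract eq 1 (k_i ≔ ‖A_i‖²−L_i²)
k_1 = 25.0000+0.0000−14.5000 = 10.5000
eq1−eq2 → [-10.0000  -16.0000]·P = -109.0000
eq1−eq3 → [10.0000  -8.0000]·P = 73.0000
eq1−eq4 → [-10.0000  -8.0000]·P = -97.0000
2×2 solve → P = (8.5000, 1.5000)
check cable 4: ‖A_4−P‖² = 8.5000 ≈ L_4² = 8.5000 ✓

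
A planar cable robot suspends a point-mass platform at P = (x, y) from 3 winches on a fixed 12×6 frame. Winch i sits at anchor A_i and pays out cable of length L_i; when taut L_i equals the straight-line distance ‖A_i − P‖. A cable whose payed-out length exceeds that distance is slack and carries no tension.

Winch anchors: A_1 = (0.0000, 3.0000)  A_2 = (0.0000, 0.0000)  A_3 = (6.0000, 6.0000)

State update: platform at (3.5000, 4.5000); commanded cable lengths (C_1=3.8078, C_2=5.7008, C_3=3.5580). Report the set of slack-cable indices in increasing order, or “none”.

3

cable 1: L_1 = ‖A_1−P‖ = 3.8079;  C_1 = 3.8078 → taut
cable 2: L_2 = ‖A_2−P‖ = 5.7009;  C_2 = 5.7008 → taut
cable 3: L_3 = ‖A_3−P‖ = 2.9155;  C_3 = 3.5580 → slack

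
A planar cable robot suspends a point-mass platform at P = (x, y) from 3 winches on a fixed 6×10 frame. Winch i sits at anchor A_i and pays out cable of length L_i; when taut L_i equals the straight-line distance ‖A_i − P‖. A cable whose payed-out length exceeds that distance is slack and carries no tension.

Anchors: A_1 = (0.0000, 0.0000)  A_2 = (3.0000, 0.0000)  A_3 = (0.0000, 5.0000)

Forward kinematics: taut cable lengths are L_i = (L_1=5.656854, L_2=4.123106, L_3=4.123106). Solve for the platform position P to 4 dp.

(4.0000, 4.0000)

each cable: (A_i−P)·(A_i−P) = L_i²; let k_i = ‖A_i‖²−L_i²
k_1 = 0.0000+0.0000−32.0000 = -32.0000
row 1: -6.0000x + 0.0000y = -24.0000  (k_2=-8.0000)
row 2: 0.0000x − 10.0000y = -40.0000  (k_3=8.0000)
Cramer on rows 1–2 → x = 4.0000, y = 4.0000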